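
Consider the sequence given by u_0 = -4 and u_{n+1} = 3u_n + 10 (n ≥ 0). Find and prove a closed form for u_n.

Claim: u_n = 3^n − 5.

Base case: u_0 = -4, and 3^0 − 5 = 1 − 5 = -4.
Assume u_m = 3^m − 5 for some m ≥ 0.
Then u_{m+1} = 3u_m + 10 = 3·(3^m − 5) + 10 = 3^{m+1} − 15 + 10 = 3^{m+1} − 5.
So the formula holds for m+1, and by induction u_n = 3^n − 5 for all n ≥ 0.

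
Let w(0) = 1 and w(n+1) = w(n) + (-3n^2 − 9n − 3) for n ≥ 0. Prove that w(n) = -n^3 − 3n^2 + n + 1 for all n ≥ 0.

Base case: w(0) = 1, and -0^3 − 3·0^2 + 0 + 1 = 1.
Assume w(j) = -j^3 − 3j^2 + j + 1.
Then w(j+1) = w(j) + (-3j^2 − 9j − 3) = (-j^3 − 3j^2 + j + 1) + (-3j^2 − 9j − 3) = -j^3 − 6j^2 − 8j − 2,
and -(j+1)^3 − 3·(j+1)^2 + (j+1) + 1 = -j^3 − 6j^2 − 8j − 2.
Hence w(n) = -n^3 − 3n^2 + n + 1 for every n ≥ 0, by induction.

w(n) = -n^3 − 3n^2 + n + 1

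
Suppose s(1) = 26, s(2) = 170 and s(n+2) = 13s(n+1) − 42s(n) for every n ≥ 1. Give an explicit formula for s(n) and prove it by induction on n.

Claim: s(n) = 2·6^n + 2·7^n.

Base cases: s(1) = 26 and 2·6^1 + 2·7^1 = 26; s(2) = 170 and 2·6^2 + 2·7^2 = 170.
Assume s(j) = 2·6^j + 2·7^j for all 1 ≤ j ≤ m, where m ≥ 2.
Then s(m+1) = 13s(m) − 42s(m−1) = 13·(2·6^m + 2·7^m) − 42·(2·6^{m−1} + 2·7^{m−1}) = 2·(13·6 − 42)6^{m−1} + 2·(13·7 − 42)7^{m−1} = 72·6^{m−1} + 98·7^{m−1} = 2·6^{m+1} + 2·7^{m+1}.
Hence s(n) = 2·6^n + 2·7^n for every n ≥ 1, by strong induction.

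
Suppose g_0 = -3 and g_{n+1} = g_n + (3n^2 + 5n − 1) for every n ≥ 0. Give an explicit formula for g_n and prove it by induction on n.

Claim: g_n = n^3 + n^2 − 3n − 3.

Base case: g_0 = -3, and 0^3 + 0^2 − 3·0 − 3 = -3.
Assume g_m = m^3 + m^2 − 3m − 3.
Then g_{m+1} = g_m + (3m^2 + 5m − 1) = (m^3 + m^2 − 3m − 3) + (3m^2 + 5m − 1) = m^3 + 4m^2 + 2m − 4,
and (m+1)^3 + (m+1)^2 − 3·(m+1) − 3 = m^3 + 4m^2 + 2m − 4.
Hence g_n = n^3 + n^2 − 3n − 3 for every n ≥ 0, by induction.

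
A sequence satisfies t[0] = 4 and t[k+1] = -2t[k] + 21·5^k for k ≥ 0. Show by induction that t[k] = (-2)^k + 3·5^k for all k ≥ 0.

Base case: t[0] = 4, and (-2)^0 + 3·5^0 = 1 + 3 = 4.
Assume t[r] = (-2)^r + 3·5^r for some r ≥ 0.
Then t[r+1] = -2t[r] + 21·5^r = -2·((-2)^r + 3·5^r) + 21·5^r = (-2)^{r+1} − 6·5^r + 21·5^r = (-2)^{r+1} + 15·5^r = (-2)^{r+1} + 3·5^{r+1}.
So the formula holds for r+1, and by induction t[k] = (-2)^k + 3·5^k for all k ≥ 0.

t[k] = (-2)^k + 3·5^k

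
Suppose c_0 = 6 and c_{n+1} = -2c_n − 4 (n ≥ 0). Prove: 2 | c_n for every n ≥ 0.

Base case: c_0 = 6 = 2·3, so 2 | c_0.
Assume 2 | c_k, so c_k = 2t for some integer t.
Then c_{k+1} = -2c_k − 4 = -2·(2t) − 4 = 2(-2t − 2), so 2 | c_{k+1}.
Hence 2 | c_n for every n ≥ 0, by induction.

2 | c_n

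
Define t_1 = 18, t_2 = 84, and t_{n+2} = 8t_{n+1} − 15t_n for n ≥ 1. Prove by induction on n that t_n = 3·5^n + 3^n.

Base cases: t_1 = 18 and 3·5^1 + 3^1 = 18; t_2 = 84 and 3·5^2 + 3^2 = 84.
Assume t_j = 3·5^j + 3^j for all 1 ≤ j ≤ m, where m ≥ 2.
Then t_{m+1} = 8t_m − 15t_{m−1} = 8·(3·5^m + 3^m) − 15·(3·5^{m−1} + 3^{m−1}) = 3·(8·5 − 15)5^{m−1} + (8·3 − 15)3^{m−1} = 75·5^{m−1} + 9·3^{m−1} = 3·5^{m+1} + 3^{m+1}.
This completes the inductive step, so t_n = 3·5^n + 3^n for all n ≥ 1.

t_n = 3·5^n + 3^n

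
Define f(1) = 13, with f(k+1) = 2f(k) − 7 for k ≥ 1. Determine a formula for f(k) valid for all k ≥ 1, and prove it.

Claim: f(k) = 3·2^k + 7.

Base case: f(1) = 13, and 3·2^1 + 7 = 6 + 7 = 13.
Assume f(r) = 3·2^r + 7 for some r ≥ 1.
Then f(r+1) = 2f(r) − 7 = 2·(3·2^r + 7) − 7 = 6·2^r + 14 − 7 = 3·2^{r+1} + 7.
This completes the inductive step, so f(k) = 3·2^k + 7 for all k ≥ 1.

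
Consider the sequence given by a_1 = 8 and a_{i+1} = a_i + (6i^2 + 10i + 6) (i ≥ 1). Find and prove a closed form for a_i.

Claim: a_i = 2i^3 + 2i^2 + 2i + 2.

Base case: a_1 = 8, and 2·1^3 + 2·1^2 + 2·1 + 2 = 8.
Assume a_k = 2k^3 + 2k^2 + 2k + 2.
Then a_{k+1} = a_k + (6k^2 + 10k + 6) = (2k^3 + 2k^2 + 2k + 2) + (6k^2 + 10k + 6) = 2k^3 + 8k^2 + 12k + 8,
and 2·(k+1)^3 + 2·(k+1)^2 + 2·(k+1) + 2 = 2k^3 + 8k^2 + 12k + 8.
This completes the inductive step, so a_i = 2i^3 + 2i^2 + 2i + 2 for all i ≥ 1.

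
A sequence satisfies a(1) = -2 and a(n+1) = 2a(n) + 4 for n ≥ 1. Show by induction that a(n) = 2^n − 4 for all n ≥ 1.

Base case: a(1) = -2, and 2^1 − 4 = 2 − 4 = -2.
Assume a(j) = 2^j − 4 for some j ≥ 1.
Then a(j+1) = 2a(j) + 4 = 2·(2^j − 4) + 4 = 2^{j+1} − 8 + 4 = 2^{j+1} − 4.
Hence a(n) = 2^n − 4 for every n ≥ 1, by induction.

a(n) = 2^n − 4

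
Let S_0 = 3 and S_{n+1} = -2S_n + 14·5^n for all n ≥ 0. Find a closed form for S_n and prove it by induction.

Claim: S_n = (-2)^n + 2·5^n.

Base case: S_0 = 3, and (-2)^0 + 2·5^0 = 1 + 2 = 3.
Assume S_j = (-2)^j + 2·5^j for some j ≥ 0.
Then S_{j+1} = -2S_j + 14·5^j = -2·((-2)^j + 2·5^j) + 14·5^j = (-2)^{j+1} − 4·5^j + 14·5^j = (-2)^{j+1} + 10·5^j = (-2)^{j+1} + 2·5^{j+1}.
This completes the inductive step, so S_n = (-2)^n + 2·5^n for all n ≥ 0.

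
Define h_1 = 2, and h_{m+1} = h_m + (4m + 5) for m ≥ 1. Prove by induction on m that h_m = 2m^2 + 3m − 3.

Base case: h_1 = 2, and 2·1^2 + 3·1 − 3 = 2.
Assume h_k = 2k^2 + 3k − 3.
Then h_{k+1} = h_k + (4k + 5) = (2k^2 + 3k − 3) + (4k + 5) = 2k^2 + 7k + 2,
and 2·(k+1)^2 + 3·(k+1) − 3 = 2k^2 + 7k + 2.
By induction, h_m = 2m^2 + 3m − 3 for all m ≥ 1.

h_m = 2m^2 + 3m − 3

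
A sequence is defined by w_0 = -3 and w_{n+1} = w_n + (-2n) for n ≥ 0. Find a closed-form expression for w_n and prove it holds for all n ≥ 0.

Claim: w_n = -n^2 + n − 3.

Base case: w_0 = -3, and -0^2 + 0 − 3 = -3.
Assume w_r = -r^2 + r − 3.
Then w_{r+1} = w_r + (-2r) = (-r^2 + r − 3) + (-2r) = -r^2 − r − 3,
and -(r+1)^2 + (r+1) − 3 = -r^2 − r − 3.
This completes the inductive step, so w_n = -n^2 + n − 3 for all n ≥ 0.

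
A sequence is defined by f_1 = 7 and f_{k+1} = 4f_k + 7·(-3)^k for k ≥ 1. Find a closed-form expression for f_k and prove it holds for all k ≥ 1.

Claim: f_k = 4^k − (-3)^k.

Base case: f_1 = 7, and 4^1 − (-3)^1 = 4 + 3 = 7.
Assume f_r = 4^r − (-3)^r for some r ≥ 1.
Then f_{r+1} = 4f_r + 7·(-3)^r = 4·(4^r − (-3)^r) + 7·(-3)^r = 4^{r+1} − 4·(-3)^r + 7·(-3)^r = 4^{r+1} + 3·(-3)^r = 4^{r+1} − (-3)^{r+1}.
So the formula holds for r+1, and by induction f_k = 4^k − (-3)^k for all k ≥ 1.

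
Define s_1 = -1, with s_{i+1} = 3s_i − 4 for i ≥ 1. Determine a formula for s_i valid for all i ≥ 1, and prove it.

Claim: s_i = -3^i + 2.

Base case: s_1 = -1, and -3^1 + 2 = -3 + 2 = -1.
Assume s_k = -3^k + 2 for some k ≥ 1.
Then s_{k+1} = 3s_k − 4 = 3·(-3^k + 2) − 4 = -3^{k+1} + 6 − 4 = -3^{k+1} + 2.
So the formula holds for k+1, and by induction s_i = -3^i + 2 for all i ≥ 1.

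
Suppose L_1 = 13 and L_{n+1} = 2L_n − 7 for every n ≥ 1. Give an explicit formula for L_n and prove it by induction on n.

Claim: L_n = 3·2^n + 7.

Base case: L_1 = 13, and 3·2^1 + 7 = 6 + 7 = 13.
Assume L_r = 3·2^r + 7 for some r ≥ 1.
Then L_{r+1} = 2L_r − 7 = 2·(3·2^r + 7) − 7 = 6·2^r + 14 − 7 = 3·2^{r+1} + 7.
So the formula holds for r+1, and by induction L_n = 3·2^n + 7 for all n ≥ 1.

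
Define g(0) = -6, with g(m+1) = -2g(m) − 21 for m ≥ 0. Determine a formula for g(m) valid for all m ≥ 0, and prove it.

Claim: g(m) = (-2)^m − 7.

Base case: g(0) = -6, and (-2)^0 − 7 = 1 − 7 = -6.
Assume g(r) = (-2)^r − 7 for some r ≥ 0.
Then g(r+1) = -2g(r) − 21 = -2·((-2)^r − 7) − 21 = -2·(-2)^r + 14 − 21 = (-2)^{r+1} − 7.
This completes the inductive step, so g(m) = (-2)^m − 7 for all m ≥ 0.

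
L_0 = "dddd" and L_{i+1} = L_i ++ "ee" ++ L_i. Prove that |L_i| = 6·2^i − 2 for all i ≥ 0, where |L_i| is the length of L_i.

Base case: |L_0| = 4, and 6·2^0 − 2 = 4.
Assume |L_r| = 6·2^r − 2.
Then |L_{r+1}| = |L_r| + 2 + |L_r| = 2|L_r| + 2 = 2(6·2^r − 2) + 2 = 6·2^{r+1} − 4 + 2 = 6·2^{r+1} − 2.
So the formula holds for r+1, and by induction |L_i| = 6·2^i − 2 for all i ≥ 0.

|L_i| = 6·2^i − 2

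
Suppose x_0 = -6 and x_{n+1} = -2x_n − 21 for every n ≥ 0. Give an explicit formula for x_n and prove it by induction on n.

Claim: x_n = (-2)^n − 7.

Base case: x_0 = -6, and (-2)^0 − 7 = 1 − 7 = -6.
Assume x_k = (-2)^k − 7 for some k ≥ 0.
Then x_{k+1} = -2x_k − 21 = -2·((-2)^k − 7) − 21 = -2·(-2)^k + 14 − 21 = (-2)^{k+1} − 7.
This completes the inductive step, so x_n = (-2)^n − 7 for all n ≥ 0.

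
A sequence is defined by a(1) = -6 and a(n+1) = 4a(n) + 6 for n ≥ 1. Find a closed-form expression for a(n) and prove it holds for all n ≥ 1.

Claim: a(n) = -4^n − 2.

Base case: a(1) = -6, and -4^1 − 2 = -4 − 2 = -6.
Assume a(j) = -4^j − 2 for some j ≥ 1.
Then a(j+1) = 4a(j) + 6 = 4·(-4^j − 2) + 6 = -4^{j+1} − 8 + 6 = -4^{j+1} − 2.
So the formula holds for j+1, and by induction a(n) = -4^n − 2 for all n ≥ 1.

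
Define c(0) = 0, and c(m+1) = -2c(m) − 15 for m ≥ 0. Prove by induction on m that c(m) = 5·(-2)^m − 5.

Base case: c(0) = 0, and 5·(-2)^0 − 5 = 5 − 5 = 0.
Assume c(j) = 5·(-2)^j − 5 for some j ≥ 0.
Then c(j+1) = -2c(j) − 15 = -2·(5·(-2)^j − 5) − 15 = -10·(-2)^j + 10 − 15 = 5·(-2)^{j+1} − 5.
So the formula holds for j+1, and by induction c(m) = 5·(-2)^m − 5 for all m ≥ 0.

c(m) = 5·(-2)^m − 5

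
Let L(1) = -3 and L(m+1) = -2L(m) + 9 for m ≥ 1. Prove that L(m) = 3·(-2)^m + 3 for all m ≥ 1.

Base case: L(1) = -3, and 3·(-2)^1 + 3 = -6 + 3 = -3.
Assume L(r) = 3·(-2)^r + 3 for some r ≥ 1.
Then L(r+1) = -2L(r) + 9 = -2·(3·(-2)^r + 3) + 9 = -6·(-2)^r − 6 + 9 = 3·(-2)^{r+1} + 3.
By induction, L(m) = 3·(-2)^m + 3 for all m ≥ 1.

L(m) = 3·(-2)^m + 3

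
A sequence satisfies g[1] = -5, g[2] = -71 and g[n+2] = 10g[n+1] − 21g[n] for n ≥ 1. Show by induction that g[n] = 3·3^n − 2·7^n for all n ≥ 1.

Base cases: g[1] = -5 and 3·3^1 − 2·7^1 = -5; g[2] = -71 and 3·3^2 − 2·7^2 = -71.
Assume g[j] = 3·3^j − 2·7^j for all 1 ≤ j ≤ m, where m ≥ 2.
Then g[m+1] = 10g[m] − 21g[m−1] = 10·(3·3^m − 2·7^m) − 21·(3·3^{m−1} − 2·7^{m−1}) = 3·(10·3 − 21)3^{m−1} − 2·(10·7 − 21)7^{m−1} = 27·3^{m−1} − 98·7^{m−1} = 3·3^{m+1} − 2·7^{m+1}.
This completes the inductive step, so g[n] = 3·3^n − 2·7^n for all n ≥ 1.

g[n] = 3·3^n − 2·7^n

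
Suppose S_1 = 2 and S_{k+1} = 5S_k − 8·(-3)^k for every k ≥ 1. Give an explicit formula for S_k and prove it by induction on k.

Claim: S_k = 5^k + (-3)^k.

Base case: S_1 = 2, and 5^1 + (-3)^1 = 5 − 3 = 2.
Assume S_m = 5^m + (-3)^m for some m ≥ 1.
Then S_{m+1} = 5S_m − 8·(-3)^m = 5·(5^m + (-3)^m) − 8·(-3)^m = 5^{m+1} + 5·(-3)^m − 8·(-3)^m = 5^{m+1} − 3·(-3)^m = 5^{m+1} + (-3)^{m+1}.
This completes the inductive step, so S_k = 5^k + (-3)^k for all k ≥ 1.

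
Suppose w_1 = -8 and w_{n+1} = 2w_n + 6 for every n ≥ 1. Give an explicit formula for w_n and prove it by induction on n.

Claim: w_n = -2^n − 6.

Base case: w_1 = -8, and -2^1 − 6 = -2 − 6 = -8.
Assume w_r = -2^r − 6 for some r ≥ 1.
Then w_{r+1} = 2w_r + 6 = 2·(-2^r − 6) + 6 = -2^{r+1} − 12 + 6 = -2^{r+1} − 6.
By induction, w_n = -2^n − 6 for all n ≥ 1.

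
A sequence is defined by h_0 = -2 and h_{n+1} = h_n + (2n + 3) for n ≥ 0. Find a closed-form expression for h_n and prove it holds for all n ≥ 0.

Claim: h_n = n^2 + 2n − 2.

Base case: h_0 = -2, and 0^2 + 2·0 − 2 = -2.
Assume h_r = r^2 + 2r − 2.
Then h_{r+1} = h_r + (2r + 3) = (r^2 + 2r − 2) + (2r + 3) = r^2 + 4r + 1,
and (r+1)^2 + 2·(r+1) − 2 = r^2 + 4r + 1.
By induction, h_n = n^2 + 2n − 2 for all n ≥ 0.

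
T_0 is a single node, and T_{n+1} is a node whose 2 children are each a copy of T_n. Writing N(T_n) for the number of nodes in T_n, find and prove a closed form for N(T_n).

Claim: N(T_n) = 2^{n+1} − 1.

Base case: N(T_0) = 1, and 2^{0+1} − 1 = 1.
Assume N(T_j) = 2^{j+1} − 1.
Then N(T_{j+1}) = 1 + 2N(T_j) = 1 + 2(2^{j+1} − 1) = 2^{j+2} − 2 + 1 = 2^{j+2} − 1.
By induction, N(T_n) = 2^{n+1} − 1 for all n ≥ 0.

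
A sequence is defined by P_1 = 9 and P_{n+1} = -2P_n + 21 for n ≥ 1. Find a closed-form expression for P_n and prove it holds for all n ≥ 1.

Claim: P_n = -(-2)^n + 7.

Base case: P_1 = 9, and -(-2)^1 + 7 = 2 + 7 = 9.
Assume P_j = -(-2)^j + 7 for some j ≥ 1.
Then P_{j+1} = -2P_j + 21 = -2·(-(-2)^j + 7) + 21 = 2·(-2)^j − 14 + 21 = -(-2)^{j+1} + 7.
This completes the inductive step, so P_n = -(-2)^n + 7 for all n ≥ 1.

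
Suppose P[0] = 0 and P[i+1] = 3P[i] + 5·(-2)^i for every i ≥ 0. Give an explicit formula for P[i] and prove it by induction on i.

Claim: P[i] = 3^i − (-2)^i.

Base case: P[0] = 0, and 3^0 − (-2)^0 = 1 − 1 = 0.
Assume P[k] = 3^k − (-2)^k for some k ≥ 0.
Then P[k+1] = 3P[k] + 5·(-2)^k = 3·(3^k − (-2)^k) + 5·(-2)^k = 3^{k+1} − 3·(-2)^k + 5·(-2)^k = 3^{k+1} + 2·(-2)^k = 3^{k+1} − (-2)^{k+1}.
By induction, P[i] = 3^i − (-2)^i for all i ≥ 0.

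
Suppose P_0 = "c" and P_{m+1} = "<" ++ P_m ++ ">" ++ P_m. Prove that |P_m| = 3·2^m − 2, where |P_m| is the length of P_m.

Base case: |P_0| = 1, and 3·2^0 − 2 = 1.
Assume |P_j| = 3·2^j − 2.
Then |P_{j+1}| = 1 + |P_j| + 1 + |P_j| = 2|P_j| + 2 = 2(3·2^j − 2) + 2 = 3·2^{j+1} − 4 + 2 = 3·2^{j+1} − 2.
This completes the inductive step, so |P_m| = 3·2^m − 2 for all m ≥ 0.

|P_m| = 3·2^m − 2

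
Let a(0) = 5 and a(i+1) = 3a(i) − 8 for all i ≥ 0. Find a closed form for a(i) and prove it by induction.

Claim: a(i) = 3^i + 4.

Base case: a(0) = 5, and 3^0 + 4 = 1 + 4 = 5.
Assume a(m) = 3^m + 4 for some m ≥ 0.
Then a(m+1) = 3a(m) − 8 = 3·(3^m + 4) − 8 = 3^{m+1} + 12 − 8 = 3^{m+1} + 4.
Hence a(i) = 3^i + 4 for every i ≥ 0, by induction.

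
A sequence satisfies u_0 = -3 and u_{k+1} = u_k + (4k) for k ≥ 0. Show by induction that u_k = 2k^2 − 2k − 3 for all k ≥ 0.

Base case: u_0 = -3, and 2·0^2 − 2·0 − 3 = -3.
Assume u_r = 2r^2 − 2r − 3.
Then u_{r+1} = u_r + (4r) = (2r^2 − 2r − 3) + (4r) = 2r^2 + 2r − 3,
and 2·(r+1)^2 − 2·(r+1) − 3 = 2r^2 + 2r − 3.
By induction, u_k = 2k^2 − 2k − 3 for all k ≥ 0.

u_k = 2k^2 − 2k − 3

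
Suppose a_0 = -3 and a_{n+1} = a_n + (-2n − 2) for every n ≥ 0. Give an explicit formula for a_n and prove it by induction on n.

Claim: a_n = -n^2 − n − 3.

Base case: a_0 = -3, and -0^2 − 0 − 3 = -3.
Assume a_k = -k^2 − k − 3.
Then a_{k+1} = a_k + (-2k − 2) = (-k^2 − k − 3) + (-2k − 2) = -k^2 − 3k − 5,
and -(k+1)^2 − (k+1) − 3 = -k^2 − 3k − 5.
By induction, a_n = -n^2 − n − 3 for all n ≥ 0.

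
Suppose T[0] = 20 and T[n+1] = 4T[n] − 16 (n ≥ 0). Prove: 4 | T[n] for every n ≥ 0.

Base case: T[0] = 20 = 4·5, so 4 | T[0].
Assume 4 | T[r], so T[r] = 4t for some integer t.
Then T[r+1] = 4T[r] − 16 = 4·(4t) − 16 = 4(4t − 4), so 4 | T[r+1].
Hence 4 | T[n] for every n ≥ 0, by induction.

4 | T[n]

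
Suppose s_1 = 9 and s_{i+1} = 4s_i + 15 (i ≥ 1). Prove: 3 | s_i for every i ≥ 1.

Base case: s_1 = 9 = 3·3, so 3 | s_1.
Assume 3 | s_k, so s_k = 3t for some integer t.
Then s_{k+1} = 4s_k + 15 = 4·(3t) + 15 = 3(4t + 5), so 3 | s_{k+1}.
Hence 3 | s_i for every i ≥ 1, by induction.

3 | s_i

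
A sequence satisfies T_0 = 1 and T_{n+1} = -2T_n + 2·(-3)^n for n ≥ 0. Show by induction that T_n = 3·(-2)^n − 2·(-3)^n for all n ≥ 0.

Base case: T_0 = 1, and 3·(-2)^0 − 2·(-3)^0 = 3 − 2 = 1.
Assume T_m = 3·(-2)^m − 2·(-3)^m for some m ≥ 0.
Then T_{m+1} = -2T_m + 2·(-3)^m = -2·(3·(-2)^m − 2·(-3)^m) + 2·(-3)^m = 3·(-2)^{m+1} + 4·(-3)^m + 2·(-3)^m = 3·(-2)^{m+1} + 6·(-3)^m = 3·(-2)^{m+1} − 2·(-3)^{m+1}.
So the formula holds for m+1, and by induction T_n = 3·(-2)^n − 2·(-3)^n for all n ≥ 0.

T_n = 3·(-2)^n − 2·(-3)^n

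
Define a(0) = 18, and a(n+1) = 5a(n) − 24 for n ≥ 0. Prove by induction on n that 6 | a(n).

Base case: a(0) = 18 = 6·3, so 6 | a(0).
Assume 6 | a(r), so a(r) = 6t for some integer t.
Then a(r+1) = 5a(r) − 24 = 5·(6t) − 24 = 6(5t − 4), so 6 | a(r+1).
So the property holds for r+1, and by induction 6 | a(n) for all n ≥ 0.

6 | a(n)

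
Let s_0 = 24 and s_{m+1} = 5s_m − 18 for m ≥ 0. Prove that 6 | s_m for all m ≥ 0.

Base case: s_0 = 24 = 6·4, so 6 | s_0.
Assume 6 | s_j, so s_j = 6t for some integer t.
Then s_{j+1} = 5s_j − 18 = 5·(6t) − 18 = 6(5t − 3), so 6 | s_{j+1}.
So the property holds for j+1, and by induction 6 | s_m for all m ≥ 0.

6 | s_m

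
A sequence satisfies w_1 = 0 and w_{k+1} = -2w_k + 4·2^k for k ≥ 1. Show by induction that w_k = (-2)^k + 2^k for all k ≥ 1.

Base case: w_1 = 0, and (-2)^1 + 2^1 = -2 + 2 = 0.
Assume w_m = (-2)^m + 2^m for some m ≥ 1.
Then w_{m+1} = -2w_m + 4·2^m = -2·((-2)^m + 2^m) + 4·2^m = (-2)^{m+1} − 2·2^m + 4·2^m = (-2)^{m+1} + 2·2^m = (-2)^{m+1} + 2^{m+1}.
So the formula holds for m+1, and by induction w_k = (-2)^k + 2^k for all k ≥ 1.

w_k = (-2)^k + 2^k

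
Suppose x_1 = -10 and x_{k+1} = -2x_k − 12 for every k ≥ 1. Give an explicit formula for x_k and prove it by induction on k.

Claim: x_k = 3·(-2)^k − 4.

Base case: x_1 = -10, and 3·(-2)^1 − 4 = -6 − 4 = -10.
Assume x_r = 3·(-2)^r − 4 for some r ≥ 1.
Then x_{r+1} = -2x_r − 12 = -2·(3·(-2)^r − 4) − 12 = -6·(-2)^r + 8 − 12 = 3·(-2)^{r+1} − 4.
Hence x_k = 3·(-2)^k − 4 for every k ≥ 1, by induction.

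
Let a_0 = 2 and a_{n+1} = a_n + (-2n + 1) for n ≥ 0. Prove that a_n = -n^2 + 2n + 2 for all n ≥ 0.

Base case: a_0 = 2, and -0^2 + 2·0 + 2 = 2.
Assume a_r = -r^2 + 2r + 2.
Then a_{r+1} = a_r + (-2r + 1) = (-r^2 + 2r + 2) + (-2r + 1) = -r^2 + 3,
and -(r+1)^2 + 2·(r+1) + 2 = -r^2 + 3.
Hence a_n = -n^2 + 2n + 2 for every n ≥ 0, by induction.

a_n = -n^2 + 2n + 2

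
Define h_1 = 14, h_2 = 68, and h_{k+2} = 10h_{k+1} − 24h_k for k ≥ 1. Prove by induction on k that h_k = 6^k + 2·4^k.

Base cases: h_1 = 14 and 6^1 + 2·4^1 = 14; h_2 = 68 and 6^2 + 2·4^2 = 68.
Assume h_j = 6^j + 2·4^j for all 1 ≤ j ≤ r, where r ≥ 2.
Then h_{r+1} = 10h_r − 24h_{r−1} = 10·(6^r + 2·4^r) − 24·(6^{r−1} + 2·4^{r−1}) = (10·6 − 24)6^{r−1} + 2·(10·4 − 24)4^{r−1} = 36·6^{r−1} + 32·4^{r−1} = 6^{r+1} + 2·4^{r+1}.
Hence h_k = 6^k + 2·4^k for every k ≥ 1, by strong induction.

h_k = 6^k + 2·4^k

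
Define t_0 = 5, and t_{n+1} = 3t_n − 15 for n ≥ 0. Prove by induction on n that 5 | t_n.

Base case: t_0 = 5 = 5·1, so 5 | t_0.
Assume 5 | t_m, so t_m = 5s for some integer s.
Then t_{m+1} = 3t_m − 15 = 3·(5s) − 15 = 5(3s − 3), so 5 | t_{m+1}.
By induction, 5 | t_n for all n ≥ 0.

5 | t_n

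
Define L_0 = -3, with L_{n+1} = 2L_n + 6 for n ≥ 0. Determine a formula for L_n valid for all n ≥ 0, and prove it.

Claim: L_n = 3·2^n − 6.

Base case: L_0 = -3, and 3·2^0 − 6 = 3 − 6 = -3.
Assume L_j = 3·2^j − 6 for some j ≥ 0.
Then L_{j+1} = 2L_j + 6 = 2·(3·2^j − 6) + 6 = 6·2^j − 12 + 6 = 3·2^{j+1} − 6.
Hence L_n = 3·2^n − 6 for every n ≥ 0, by induction.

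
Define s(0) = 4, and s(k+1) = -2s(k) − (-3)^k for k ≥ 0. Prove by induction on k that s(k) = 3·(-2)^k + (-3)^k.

Base case: s(0) = 4, and 3·(-2)^0 + (-3)^0 = 3 + 1 = 4.
Assume s(j) = 3·(-2)^j + (-3)^j for some j ≥ 0.
Then s(j+1) = -2s(j) − (-3)^j = -2·(3·(-2)^j + (-3)^j) − (-3)^j = 3·(-2)^{j+1} − 2·(-3)^j − (-3)^j = 3·(-2)^{j+1} − 3·(-3)^j = 3·(-2)^{j+1} + (-3)^{j+1}.
This completes the inductive step, so s(k) = 3·(-2)^k + (-3)^k for all k ≥ 0.

s(k) = 3·(-2)^k + (-3)^k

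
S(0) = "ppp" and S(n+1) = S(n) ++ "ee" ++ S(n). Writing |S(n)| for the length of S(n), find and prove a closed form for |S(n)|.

Claim: |S(n)| = 5·2^n − 2.

Base case: |S(0)| = 3, and 5·2^0 − 2 = 3.
Assume |S(k)| = 5·2^k − 2.
Then |S(k+1)| = |S(k)| + 2 + |S(k)| = 2|S(k)| + 2 = 2(5·2^k − 2) + 2 = 5·2^{k+1} − 4 + 2 = 5·2^{k+1} − 2.
Hence |S(n)| = 5·2^n − 2 for every n ≥ 0, by induction.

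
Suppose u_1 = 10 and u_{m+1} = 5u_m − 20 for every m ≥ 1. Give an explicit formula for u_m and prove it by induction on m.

Claim: u_m = 5^m + 5.

Base case: u_1 = 10, and 5^1 + 5 = 5 + 5 = 10.
Assume u_k = 5^k + 5 for some k ≥ 1.
Then u_{k+1} = 5u_k − 20 = 5·(5^k + 5) − 20 = 5^{k+1} + 25 − 20 = 5^{k+1} + 5.
By induction, u_m = 5^m + 5 for all m ≥ 1.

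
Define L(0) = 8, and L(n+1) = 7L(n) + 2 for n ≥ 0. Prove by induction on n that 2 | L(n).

Base case: L(0) = 8 = 2·4, so 2 | L(0).
Assume 2 | L(j), so L(j) = 2t for some integer t.
Then L(j+1) = 7L(j) + 2 = 7·(2t) + 2 = 2(7t + 1), so 2 | L(j+1).
Hence 2 | L(n) for every n ≥ 0, by induction.

2 | L(n)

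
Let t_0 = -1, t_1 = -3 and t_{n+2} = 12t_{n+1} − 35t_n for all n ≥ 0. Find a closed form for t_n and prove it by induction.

Claim: t_n = 7^n − 2·5^n.

Base cases: t_0 = -1 and 7^0 − 2·5^0 = -1; t_1 = -3 and 7^1 − 2·5^1 = -3.
Assume t_j = 7^j − 2·5^j for all 0 ≤ j ≤ m, where m ≥ 1.
Then t_{m+1} = 12t_m − 35t_{m−1} = 12·(7^m − 2·5^m) − 35·(7^{m−1} − 2·5^{m−1}) = (12·7 − 35)7^{m−1} − 2·(12·5 − 35)5^{m−1} = 49·7^{m−1} − 50·5^{m−1} = 7^{m+1} − 2·5^{m+1}.
By strong induction, t_n = 7^n − 2·5^n for all n ≥ 0.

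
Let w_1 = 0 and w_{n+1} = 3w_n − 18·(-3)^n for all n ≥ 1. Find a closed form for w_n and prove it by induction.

Claim: w_n = 3·3^n + 3·(-3)^n.

Base case: w_1 = 0, and 3·3^1 + 3·(-3)^1 = 9 − 9 = 0.
Assume w_j = 3·3^j + 3·(-3)^j for some j ≥ 1.
Then w_{j+1} = 3w_j − 18·(-3)^j = 3·(3·3^j + 3·(-3)^j) − 18·(-3)^j = 3·3^{j+1} + 9·(-3)^j − 18·(-3)^j = 3·3^{j+1} − 9·(-3)^j = 3·3^{j+1} + 3·(-3)^{j+1}.
By induction, w_n = 3·3^n + 3·(-3)^n for all n ≥ 1.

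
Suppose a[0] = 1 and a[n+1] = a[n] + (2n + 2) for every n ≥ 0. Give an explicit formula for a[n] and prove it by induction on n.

Claim: a[n] = n^2 + n + 1.

Base case: a[0] = 1, and 0^2 + 0 + 1 = 1.
Assume a[m] = m^2 + m + 1.
Then a[m+1] = a[m] + (2m + 2) = (m^2 + m + 1) + (2m + 2) = m^2 + 3m + 3,
and (m+1)^2 + (m+1) + 1 = m^2 + 3m + 3.
This completes the inductive step, so a[n] = n^2 + n + 1 for all n ≥ 0.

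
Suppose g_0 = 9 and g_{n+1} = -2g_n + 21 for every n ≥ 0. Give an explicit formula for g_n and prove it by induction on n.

Claim: g_n = 2·(-2)^n + 7.

Base case: g_0 = 9, and 2·(-2)^0 + 7 = 2 + 7 = 9.
Assume g_r = 2·(-2)^r + 7 for some r ≥ 0.
Then g_{r+1} = -2g_r + 21 = -2·(2·(-2)^r + 7) + 21 = -4·(-2)^r − 14 + 21 = 2·(-2)^{r+1} + 7.
So the formula holds for r+1, and by induction g_n = 2·(-2)^n + 7 for all n ≥ 0.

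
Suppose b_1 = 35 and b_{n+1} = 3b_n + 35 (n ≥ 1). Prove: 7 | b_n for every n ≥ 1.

Base case: b_1 = 35 = 7·5, so 7 | b_1.
Assume 7 | b_r, so b_r = 7t for some integer t.
Then b_{r+1} = 3b_r + 35 = 3·(7t) + 35 = 7(3t + 5), so 7 | b_{r+1}.
This completes the inductive step, so 7 | b_n for all n ≥ 1.

7 | b_n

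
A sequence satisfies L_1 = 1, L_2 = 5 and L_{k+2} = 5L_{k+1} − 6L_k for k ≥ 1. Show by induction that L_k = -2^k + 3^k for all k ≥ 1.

Base cases: L_1 = 1 and -2^1 + 3^1 = 1; L_2 = 5 and -2^2 + 3^2 = 5.
Assume L_j = -2^j + 3^j for all 1 ≤ j ≤ m, where m ≥ 2.
Then L_{m+1} = 5L_m − 6L_{m−1} = 5·(-2^m + 3^m) − 6·(-2^{m−1} + 3^{m−1}) = -(5·2 − 6)2^{m−1} + (5·3 − 6)3^{m−1} = -4·2^{m−1} + 9·3^{m−1} = -2^{m+1} + 3^{m+1}.
This completes the inductive step, so L_k = -2^k + 3^k for all k ≥ 1.

L_k = -2^k + 3^k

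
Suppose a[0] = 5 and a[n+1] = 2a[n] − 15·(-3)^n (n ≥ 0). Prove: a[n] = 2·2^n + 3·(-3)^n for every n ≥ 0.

Base case: a[0] = 5, and 2·2^0 + 3·(-3)^0 = 2 + 3 = 5.
Assume a[j] = 2·2^j + 3·(-3)^j for some j ≥ 0.
Then a[j+1] = 2a[j] − 15·(-3)^j = 2·(2·2^j + 3·(-3)^j) − 15·(-3)^j = 2·2^{j+1} + 6·(-3)^j − 15·(-3)^j = 2·2^{j+1} − 9·(-3)^j = 2·2^{j+1} + 3·(-3)^{j+1}.
This completes the inductive step, so a[n] = 2·2^n + 3·(-3)^n for all n ≥ 0.

a[n] = 2·2^n + 3·(-3)^n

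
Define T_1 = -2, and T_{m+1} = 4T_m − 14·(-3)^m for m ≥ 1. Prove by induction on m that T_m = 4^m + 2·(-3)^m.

Base case: T_1 = -2, and 4^1 + 2·(-3)^1 = 4 − 6 = -2.
Assume T_k = 4^k + 2·(-3)^k for some k ≥ 1.
Then T_{k+1} = 4T_k − 14·(-3)^k = 4·(4^k + 2·(-3)^k) − 14·(-3)^k = 4^{k+1} + 8·(-3)^k − 14·(-3)^k = 4^{k+1} − 6·(-3)^k = 4^{k+1} + 2·(-3)^{k+1}.
By induction, T_m = 4^m + 2·(-3)^m for all m ≥ 1.

T_m = 4^m + 2·(-3)^m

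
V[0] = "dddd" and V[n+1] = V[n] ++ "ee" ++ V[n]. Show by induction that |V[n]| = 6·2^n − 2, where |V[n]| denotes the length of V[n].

Base case: |V[0]| = 4, and 6·2^0 − 2 = 4.
Assume |V[m]| = 6·2^m − 2.
Then |V[m+1]| = |V[m]| + 2 + |V[m]| = 2|V[m]| + 2 = 2(6·2^m − 2) + 2 = 6·2^{m+1} − 4 + 2 = 6·2^{m+1} − 2.
This completes the inductive step, so |V[n]| = 6·2^n − 2 for all n ≥ 0.

|V[n]| = 6·2^n − 2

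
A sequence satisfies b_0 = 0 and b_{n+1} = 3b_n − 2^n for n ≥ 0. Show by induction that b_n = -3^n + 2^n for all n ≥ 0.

Base case: b_0 = 0, and -3^0 + 2^0 = -1 + 1 = 0.
Assume b_k = -3^k + 2^k for some k ≥ 0.
Then b_{k+1} = 3b_k − 2^k = 3·(-3^k + 2^k) − 2^k = -3^{k+1} + 3·2^k − 2^k = -3^{k+1} + 2·2^k = -3^{k+1} + 2^{k+1}.
By induction, b_n = -3^n + 2^n for all n ≥ 0.

b_n = -3^n + 2^n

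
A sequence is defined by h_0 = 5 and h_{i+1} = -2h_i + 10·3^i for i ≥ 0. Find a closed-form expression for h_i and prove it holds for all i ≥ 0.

Claim: h_i = 3·(-2)^i + 2·3^i.

Base case: h_0 = 5, and 3·(-2)^0 + 2·3^0 = 3 + 2 = 5.
Assume h_j = 3·(-2)^j + 2·3^j for some j ≥ 0.
Then h_{j+1} = -2h_j + 10·3^j = -2·(3·(-2)^j + 2·3^j) + 10·3^j = 3·(-2)^{j+1} − 4·3^j + 10·3^j = 3·(-2)^{j+1} + 6·3^j = 3·(-2)^{j+1} + 2·3^{j+1}.
By induction, h_i = 3·(-2)^i + 2·3^i for all i ≥ 0.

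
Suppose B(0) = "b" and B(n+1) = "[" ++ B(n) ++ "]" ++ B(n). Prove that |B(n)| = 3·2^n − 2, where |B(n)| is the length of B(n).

Base case: |B(0)| = 1, and 3·2^0 − 2 = 1.
Assume |B(k)| = 3·2^k − 2.
Then |B(k+1)| = 1 + |B(k)| + 1 + |B(k)| = 2|B(k)| + 2 = 2(3·2^k − 2) + 2 = 3·2^{k+1} − 4 + 2 = 3·2^{k+1} − 2.
This completes the inductive step, so |B(n)| = 3·2^n − 2 for all n ≥ 0.

|B(n)| = 3·2^n − 2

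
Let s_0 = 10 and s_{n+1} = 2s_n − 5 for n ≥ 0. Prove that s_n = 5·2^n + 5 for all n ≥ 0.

Base case: s_0 = 10, and 5·2^0 + 5 = 5 + 5 = 10.
Assume s_r = 5·2^r + 5 for some r ≥ 0.
Then s_{r+1} = 2s_r − 5 = 2·(5·2^r + 5) − 5 = 10·2^r + 10 − 5 = 5·2^{r+1} + 5.
This completes the inductive step, so s_n = 5·2^n + 5 for all n ≥ 0.

s_n = 5·2^n + 5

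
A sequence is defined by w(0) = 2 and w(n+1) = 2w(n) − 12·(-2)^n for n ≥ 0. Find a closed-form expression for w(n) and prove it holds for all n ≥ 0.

Claim: w(n) = -2^n + 3·(-2)^n.

Base case: w(0) = 2, and -2^0 + 3·(-2)^0 = -1 + 3 = 2.
Assume w(k) = -2^k + 3·(-2)^k for some k ≥ 0.
Then w(k+1) = 2w(k) − 12·(-2)^k = 2·(-2^k + 3·(-2)^k) − 12·(-2)^k = -2^{k+1} + 6·(-2)^k − 12·(-2)^k = -2^{k+1} − 6·(-2)^k = -2^{k+1} + 3·(-2)^{k+1}.
This completes the inductive step, so w(n) = -2^n + 3·(-2)^n for all n ≥ 0.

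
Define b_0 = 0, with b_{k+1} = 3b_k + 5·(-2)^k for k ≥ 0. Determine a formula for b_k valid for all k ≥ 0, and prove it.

Claim: b_k = 3^k − (-2)^k.

Base case: b_0 = 0, and 3^0 − (-2)^0 = 1 − 1 = 0.
Assume b_r = 3^r − (-2)^r for some r ≥ 0.
Then b_{r+1} = 3b_r + 5·(-2)^r = 3·(3^r − (-2)^r) + 5·(-2)^r = 3^{r+1} − 3·(-2)^r + 5·(-2)^r = 3^{r+1} + 2·(-2)^r = 3^{r+1} − (-2)^{r+1}.
Hence b_k = 3^k − (-2)^k for every k ≥ 0, by induction.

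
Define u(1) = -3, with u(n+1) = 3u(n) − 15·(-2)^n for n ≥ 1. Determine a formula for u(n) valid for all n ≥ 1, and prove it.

Claim: u(n) = 3^n + 3·(-2)^n.

Base case: u(1) = -3, and 3^1 + 3·(-2)^1 = 3 − 6 = -3.
Assume u(j) = 3^j + 3·(-2)^j for some j ≥ 1.
Then u(j+1) = 3u(j) − 15·(-2)^j = 3·(3^j + 3·(-2)^j) − 15·(-2)^j = 3^{j+1} + 9·(-2)^j − 15·(-2)^j = 3^{j+1} − 6·(-2)^j = 3^{j+1} + 3·(-2)^{j+1}.
This completes the inductive step, so u(n) = 3^n + 3·(-2)^n for all n ≥ 1.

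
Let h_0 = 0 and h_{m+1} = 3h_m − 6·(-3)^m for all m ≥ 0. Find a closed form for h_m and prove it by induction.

Claim: h_m = -3^m + (-3)^m.

Base case: h_0 = 0, and -3^0 + (-3)^0 = -1 + 1 = 0.
Assume h_r = -3^r + (-3)^r for some r ≥ 0.
Then h_{r+1} = 3h_r − 6·(-3)^r = 3·(-3^r + (-3)^r) − 6·(-3)^r = -3^{r+1} + 3·(-3)^r − 6·(-3)^r = -3^{r+1} − 3·(-3)^r = -3^{r+1} + (-3)^{r+1}.
Hence h_m = -3^m + (-3)^m for every m ≥ 0, by induction.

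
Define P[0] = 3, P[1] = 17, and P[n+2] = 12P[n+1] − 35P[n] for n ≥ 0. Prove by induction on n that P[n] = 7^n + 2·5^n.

Base cases: P[0] = 3 and 7^0 + 2·5^0 = 3; P[1] = 17 and 7^1 + 2·5^1 = 17.
Assume P[j] = 7^j + 2·5^j for all 0 ≤ j ≤ k, where k ≥ 1.
Then P[k+1] = 12P[k] − 35P[k−1] = 12·(7^k + 2·5^k) − 35·(7^{k−1} + 2·5^{k−1}) = (12·7 − 35)7^{k−1} + 2·(12·5 − 35)5^{k−1} = 49·7^{k−1} + 50·5^{k−1} = 7^{k+1} + 2·5^{k+1}.
By strong induction, P[n] = 7^n + 2·5^n for all n ≥ 0.

P[n] = 7^n + 2·5^n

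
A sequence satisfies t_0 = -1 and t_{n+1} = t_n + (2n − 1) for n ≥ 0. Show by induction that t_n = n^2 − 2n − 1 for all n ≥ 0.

Base case: t_0 = -1, and 0^2 − 2·0 − 1 = -1.
Assume t_k = k^2 − 2k − 1.
Then t_{k+1} = t_k + (2k − 1) = (k^2 − 2k − 1) + (2k − 1) = k^2 − 2,
and (k+1)^2 − 2·(k+1) − 1 = k^2 − 2.
This completes the inductive step, so t_n = n^2 − 2n − 1 for all n ≥ 0.

t_n = n^2 − 2n − 1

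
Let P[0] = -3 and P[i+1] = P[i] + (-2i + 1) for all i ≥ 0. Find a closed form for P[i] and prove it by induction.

Claim: P[i] = -i^2 + 2i − 3.

Base case: P[0] = -3, and -0^2 + 2·0 − 3 = -3.
Assume P[m] = -m^2 + 2m − 3.
Then P[m+1] = P[m] + (-2m + 1) = (-m^2 + 2m − 3) + (-2m + 1) = -m^2 − 2,
and -(m+1)^2 + 2·(m+1) − 3 = -m^2 − 2.
This completes the inductive step, so P[i] = -i^2 + 2i − 3 for all i ≥ 0.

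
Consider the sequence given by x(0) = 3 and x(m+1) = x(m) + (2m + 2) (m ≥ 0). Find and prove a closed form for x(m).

Claim: x(m) = m^2 + m + 3.

Base case: x(0) = 3, and 0^2 + 0 + 3 = 3.
Assume x(r) = r^2 + r + 3.
Then x(r+1) = x(r) + (2r + 2) = (r^2 + r + 3) + (2r + 2) = r^2 + 3r + 5,
and (r+1)^2 + (r+1) + 3 = r^2 + 3r + 5.
By induction, x(m) = m^2 + m + 3 for all m ≥ 0.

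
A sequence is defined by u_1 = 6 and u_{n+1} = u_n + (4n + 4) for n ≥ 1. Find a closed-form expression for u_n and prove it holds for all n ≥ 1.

Claim: u_n = 2n^2 + 2n + 2.

Base case: u_1 = 6, and 2·1^2 + 2·1 + 2 = 6.
Assume u_j = 2j^2 + 2j + 2.
Then u_{j+1} = u_j + (4j + 4) = (2j^2 + 2j + 2) + (4j + 4) = 2j^2 + 6j + 6,
and 2·(j+1)^2 + 2·(j+1) + 2 = 2j^2 + 6j + 6.
Hence u_n = 2n^2 + 2n + 2 for every n ≥ 1, by induction.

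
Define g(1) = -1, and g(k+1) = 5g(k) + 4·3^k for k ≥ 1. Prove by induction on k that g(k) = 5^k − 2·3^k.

Base case: g(1) = -1, and 5^1 − 2·3^1 = 5 − 6 = -1.
Assume g(r) = 5^r − 2·3^r for some r ≥ 1.
Then g(r+1) = 5g(r) + 4·3^r = 5·(5^r − 2·3^r) + 4·3^r = 5^{r+1} − 10·3^r + 4·3^r = 5^{r+1} − 6·3^r = 5^{r+1} − 2·3^{r+1}.
So the formula holds for r+1, and by induction g(k) = 5^k − 2·3^k for all k ≥ 1.

g(k) = 5^k − 2·3^k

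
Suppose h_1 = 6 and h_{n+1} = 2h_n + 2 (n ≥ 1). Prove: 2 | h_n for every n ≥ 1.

Base case: h_1 = 6 = 2·3, so 2 | h_1.
Assume 2 | h_j, so h_j = 2t for some integer t.
Then h_{j+1} = 2h_j + 2 = 2·(2t) + 2 = 2(2t + 1), so 2 | h_{j+1}.
Hence 2 | h_n for every n ≥ 1, by induction.

2 | h_n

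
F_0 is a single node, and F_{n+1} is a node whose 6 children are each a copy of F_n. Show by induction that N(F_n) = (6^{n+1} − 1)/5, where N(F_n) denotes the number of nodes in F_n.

Base case: N(F_0) = 1, and (6^{0+1} − 1)/5 = 1.
Assume N(F_j) = (6^{j+1} − 1)/5.
Then N(F_{j+1}) = 1 + 6N(F_j) = 1 + 6·(6^{j+1} − 1)/5 = 1 + (6^{j+2} − 6)/5 = (5 + 6^{j+2} − 6)/5 = (6^{j+2} − 1)/5.
This completes the inductive step, so N(F_n) = (6^{n+1} − 1)/5 for all n ≥ 0.

N(F_n) = (6^{n+1} − 1)/5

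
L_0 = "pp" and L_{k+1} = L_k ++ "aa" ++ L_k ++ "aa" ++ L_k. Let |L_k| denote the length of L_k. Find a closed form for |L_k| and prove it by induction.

Claim: |L_k| = 4·3^k − 2.

Base case: |L_0| = 2, and 4·3^0 − 2 = 2.
Assume |L_r| = 4·3^r − 2.
Then |L_{r+1}| = 3|L_r| + 4 = 3(4·3^r − 2) + 4 = 4·3^{r+1} − 6 + 4 = 4·3^{r+1} − 2.
So the formula holds for r+1, and by induction |L_k| = 4·3^k − 2 for all k ≥ 0.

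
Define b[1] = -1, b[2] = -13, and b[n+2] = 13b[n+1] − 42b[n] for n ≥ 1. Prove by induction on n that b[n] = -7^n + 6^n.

Base cases: b[1] = -1 and -7^1 + 6^1 = -1; b[2] = -13 and -7^2 + 6^2 = -13.
Assume b[j] = -7^j + 6^j for all 1 ≤ j ≤ k, where k ≥ 2.
Then b[k+1] = 13b[k] − 42b[k−1] = 13·(-7^k + 6^k) − 42·(-7^{k−1} + 6^{k−1}) = -(13·7 − 42)7^{k−1} + (13·6 − 42)6^{k−1} = -49·7^{k−1} + 36·6^{k−1} = -7^{k+1} + 6^{k+1}.
So the formula holds for k+1, and by strong induction b[n] = -7^n + 6^n for all n ≥ 1.

b[n] = -7^n + 6^n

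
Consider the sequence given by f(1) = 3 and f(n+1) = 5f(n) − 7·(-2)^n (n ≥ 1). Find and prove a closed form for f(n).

Claim: f(n) = 5^n + (-2)^n.

Base case: f(1) = 3, and 5^1 + (-2)^1 = 5 − 2 = 3.
Assume f(r) = 5^r + (-2)^r for some r ≥ 1.
Then f(r+1) = 5f(r) − 7·(-2)^r = 5·(5^r + (-2)^r) − 7·(-2)^r = 5^{r+1} + 5·(-2)^r − 7·(-2)^r = 5^{r+1} − 2·(-2)^r = 5^{r+1} + (-2)^{r+1}.
This completes the inductive step, so f(n) = 5^n + (-2)^n for all n ≥ 1.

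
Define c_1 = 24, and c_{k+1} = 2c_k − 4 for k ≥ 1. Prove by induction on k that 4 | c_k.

Base case: c_1 = 24 = 4·6, so 4 | c_1.
Assume 4 | c_j, so c_j = 4t for some integer t.
Then c_{j+1} = 2c_j − 4 = 2·(4t) − 4 = 4(2t − 1), so 4 | c_{j+1}.
So the property holds for j+1, and by induction 4 | c_k for all k ≥ 1.

4 | c_k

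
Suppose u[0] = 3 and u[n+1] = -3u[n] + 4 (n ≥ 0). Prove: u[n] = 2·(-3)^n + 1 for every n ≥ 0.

Base case: u[0] = 3, and 2·(-3)^0 + 1 = 2 + 1 = 3.
Assume u[m] = 2·(-3)^m + 1 for some m ≥ 0.
Then u[m+1] = -3u[m] + 4 = -3·(2·(-3)^m + 1) + 4 = -6·(-3)^m − 3 + 4 = 2·(-3)^{m+1} + 1.
So the formula holds for m+1, and by induction u[n] = 2·(-3)^n + 1 for all n ≥ 0.

u[n] = 2·(-3)^n + 1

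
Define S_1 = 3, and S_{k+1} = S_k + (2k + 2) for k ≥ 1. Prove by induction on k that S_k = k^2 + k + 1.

Base case: S_1 = 3, and 1^2 + 1 + 1 = 3.
Assume S_m = m^2 + m + 1.
Then S_{m+1} = S_m + (2m + 2) = (m^2 + m + 1) + (2m + 2) = m^2 + 3m + 3,
and (m+1)^2 + (m+1) + 1 = m^2 + 3m + 3.
Hence S_k = k^2 + k + 1 for every k ≥ 1, by induction.

S_k = k^2 + k + 1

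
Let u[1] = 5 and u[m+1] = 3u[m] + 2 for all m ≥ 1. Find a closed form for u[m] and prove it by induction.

Claim: u[m] = 2·3^m − 1.

Base case: u[1] = 5, and 2·3^1 − 1 = 6 − 1 = 5.
Assume u[j] = 2·3^j − 1 for some j ≥ 1.
Then u[j+1] = 3u[j] + 2 = 3·(2·3^j − 1) + 2 = 6·3^j − 3 + 2 = 2·3^{j+1} − 1.
This completes the inductive step, so u[m] = 2·3^m − 1 for all m ≥ 1.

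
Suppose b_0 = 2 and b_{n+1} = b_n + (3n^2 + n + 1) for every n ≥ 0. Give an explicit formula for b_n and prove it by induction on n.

Claim: b_n = n^3 − n^2 + n + 2.

Base case: b_0 = 2, and 0^3 − 0^2 + 0 + 2 = 2.
Assume b_r = r^3 − r^2 + r + 2.
Then b_{r+1} = b_r + (3r^2 + r + 1) = (r^3 − r^2 + r + 2) + (3r^2 + r + 1) = r^3 + 2r^2 + 2r + 3,
and (r+1)^3 − (r+1)^2 + (r+1) + 2 = r^3 + 2r^2 + 2r + 3.
Hence b_n = n^3 − n^2 + n + 2 for every n ≥ 0, by induction.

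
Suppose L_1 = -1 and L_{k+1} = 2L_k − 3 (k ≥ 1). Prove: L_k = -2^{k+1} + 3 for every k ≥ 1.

Base case: L_1 = -1, and -2^{1+1} + 3 = -4 + 3 = -1.
Assume L_r = -2^{r+1} + 3 for some r ≥ 1.
Then L_{r+1} = 2L_r − 3 = 2·(-2^{r+1} + 3) − 3 = -2^{r+2} + 6 − 3 = -2^{r+2} + 3.
Hence L_k = -2^{k+1} + 3 for every k ≥ 1, by induction.

L_k = -2^{k+1} + 3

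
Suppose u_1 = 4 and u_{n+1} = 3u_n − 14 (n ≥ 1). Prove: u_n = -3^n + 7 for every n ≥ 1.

Base case: u_1 = 4, and -3^1 + 7 = -3 + 7 = 4.
Assume u_j = -3^j + 7 for some j ≥ 1.
Then u_{j+1} = 3u_j − 14 = 3·(-3^j + 7) − 14 = -3^{j+1} + 21 − 14 = -3^{j+1} + 7.
By induction, u_n = -3^n + 7 for all n ≥ 1.

u_n = -3^n + 7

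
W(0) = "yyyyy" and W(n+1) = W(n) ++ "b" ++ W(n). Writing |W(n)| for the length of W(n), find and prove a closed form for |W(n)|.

Claim: |W(n)| = 6·2^n − 1.

Base case: |W(0)| = 5, and 6·2^0 − 1 = 5.
Assume |W(j)| = 6·2^j − 1.
Then |W(j+1)| = |W(j)| + 1 + |W(j)| = 2|W(j)| + 1 = 2(6·2^j − 1) + 1 = 6·2^{j+1} − 2 + 1 = 6·2^{j+1} − 1.
By induction, |W(n)| = 6·2^n − 1 for all n ≥ 0.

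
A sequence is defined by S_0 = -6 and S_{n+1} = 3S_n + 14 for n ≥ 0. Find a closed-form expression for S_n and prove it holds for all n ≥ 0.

Claim: S_n = 3^n − 7.

Base case: S_0 = -6, and 3^0 − 7 = 1 − 7 = -6.
Assume S_k = 3^k − 7 for some k ≥ 0.
Then S_{k+1} = 3S_k + 14 = 3·(3^k − 7) + 14 = 3^{k+1} − 21 + 14 = 3^{k+1} − 7.
So the formula holds for k+1, and by induction S_n = 3^n − 7 for all n ≥ 0.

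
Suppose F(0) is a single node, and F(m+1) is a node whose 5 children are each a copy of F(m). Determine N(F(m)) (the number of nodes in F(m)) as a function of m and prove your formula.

Claim: N(F(m)) = (5^{m+1} − 1)/4.

Base case: N(F(0)) = 1, and (5^{0+1} − 1)/4 = 1.
Assume N(F(j)) = (5^{j+1} − 1)/4.
Then N(F(j+1)) = 1 + 5N(F(j)) = 1 + 5·(5^{j+1} − 1)/4 = 1 + (5^{j+2} − 5)/4 = (4 + 5^{j+2} − 5)/4 = (5^{j+2} − 1)/4.
Hence N(F(m)) = (5^{m+1} − 1)/4 for every m ≥ 0, by induction.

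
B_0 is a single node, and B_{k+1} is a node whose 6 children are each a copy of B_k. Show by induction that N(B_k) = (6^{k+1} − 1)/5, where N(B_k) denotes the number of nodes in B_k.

Base case: N(B_0) = 1, and (6^{0+1} − 1)/5 = 1.
Assume N(B_r) = (6^{r+1} − 1)/5.
Then N(B_{r+1}) = 1 + 6N(B_r) = 1 + 6·(6^{r+1} − 1)/5 = 1 + (6^{r+2} − 6)/5 = (5 + 6^{r+2} − 6)/5 = (6^{r+2} − 1)/5.
So the formula holds for r+1, and by induction N(B_k) = (6^{k+1} − 1)/5 for all k ≥ 0.

N(B_k) = (6^{k+1} − 1)/5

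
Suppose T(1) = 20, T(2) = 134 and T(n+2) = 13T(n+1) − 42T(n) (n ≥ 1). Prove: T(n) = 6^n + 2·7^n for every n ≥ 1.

Base cases: T(1) = 20 and 6^1 + 2·7^1 = 20; T(2) = 134 and 6^2 + 2·7^2 = 134.
Assume T(i) = 6^i + 2·7^i for all 1 ≤ i ≤ j, where j ≥ 2.
Then T(j+1) = 13T(j) − 42T(j−1) = 13·(6^j + 2·7^j) − 42·(6^{j−1} + 2·7^{j−1}) = (13·6 − 42)6^{j−1} + 2·(13·7 − 42)7^{j−1} = 36·6^{j−1} + 98·7^{j−1} = 6^{j+1} + 2·7^{j+1}.
So the formula holds for j+1, and by strong induction T(n) = 6^n + 2·7^n for all n ≥ 1.

T(n) = 6^n + 2·7^n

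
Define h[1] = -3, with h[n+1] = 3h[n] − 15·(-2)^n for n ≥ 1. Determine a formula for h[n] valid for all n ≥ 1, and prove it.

Claim: h[n] = 3^n + 3·(-2)^n.

Base case: h[1] = -3, and 3^1 + 3·(-2)^1 = 3 − 6 = -3.
Assume h[j] = 3^j + 3·(-2)^j for some j ≥ 1.
Then h[j+1] = 3h[j] − 15·(-2)^j = 3·(3^j + 3·(-2)^j) − 15·(-2)^j = 3^{j+1} + 9·(-2)^j − 15·(-2)^j = 3^{j+1} − 6·(-2)^j = 3^{j+1} + 3·(-2)^{j+1}.
This completes the inductive step, so h[n] = 3^n + 3·(-2)^n for all n ≥ 1.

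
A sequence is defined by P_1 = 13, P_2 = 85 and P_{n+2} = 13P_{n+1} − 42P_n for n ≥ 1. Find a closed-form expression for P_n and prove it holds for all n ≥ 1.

Claim: P_n = 7^n + 6^n.

Base cases: P_1 = 13 and 7^1 + 6^1 = 13; P_2 = 85 and 7^2 + 6^2 = 85.
Assume P_i = 7^i + 6^i for all 1 ≤ i ≤ j, where j ≥ 2.
Then P_{j+1} = 13P_j − 42P_{j−1} = 13·(7^j + 6^j) − 42·(7^{j−1} + 6^{j−1}) = (13·7 − 42)7^{j−1} + (13·6 − 42)6^{j−1} = 49·7^{j−1} + 36·6^{j−1} = 7^{j+1} + 6^{j+1}.
So the formula holds for j+1, and by strong induction P_n = 7^n + 6^n for all n ≥ 1.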